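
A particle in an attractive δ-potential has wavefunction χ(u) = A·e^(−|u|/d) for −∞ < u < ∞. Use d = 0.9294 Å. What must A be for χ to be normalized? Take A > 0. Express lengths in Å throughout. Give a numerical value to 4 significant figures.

The normalization condition is ∫|χ|² du = 1 from −∞ to ∞.
Recall ∫₀^∞ u^m e^(−u/β) du = m!·β^(m+1), carrying out the integral gives A² · d.
So A² = (d)^(−1).
Substituting d = 0.9294 gives A² = 1.0760, so A = 1.0373.

A ≈ 1.037 Å^(-1/2)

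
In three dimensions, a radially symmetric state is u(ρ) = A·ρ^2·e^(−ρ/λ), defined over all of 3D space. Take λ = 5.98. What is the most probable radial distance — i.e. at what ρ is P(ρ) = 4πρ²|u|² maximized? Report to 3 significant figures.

Differentiate P(ρ) = 4πρ²|u|² with respect to ρ and set to zero.
Solving yields ρ = 3·λ.
With λ = 5.98, the most probable radial distance is 17.94.

ρ ≈ 17.9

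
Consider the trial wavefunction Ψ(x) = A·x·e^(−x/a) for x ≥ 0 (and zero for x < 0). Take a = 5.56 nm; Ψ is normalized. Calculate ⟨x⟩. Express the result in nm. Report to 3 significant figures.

By definition ⟨x⟩ = ∫ x |Ψ(x)|² dx.
Since the A² factors cancel between numerator and denominator, ⟨x⟩ = 3·a/2.
With a = 5.56, ⟨x⟩ = 8.340.

⟨x⟩ ≈ 8.34 nm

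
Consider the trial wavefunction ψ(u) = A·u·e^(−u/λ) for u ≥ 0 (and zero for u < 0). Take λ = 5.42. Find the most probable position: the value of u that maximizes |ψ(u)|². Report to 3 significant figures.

Differentiate |ψ(u)|² with respect to u and set to zero.
Solving yields u = λ.
With λ = 5.42, the most probable position is 5.420.

u ≈ 5.42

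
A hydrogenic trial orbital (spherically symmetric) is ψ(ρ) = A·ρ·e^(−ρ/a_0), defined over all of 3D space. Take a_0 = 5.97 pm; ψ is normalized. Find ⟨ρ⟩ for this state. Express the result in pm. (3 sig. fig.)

By definition ⟨ρ⟩ = ∫ ρ |ψ(ρ)|² 4πρ² dρ.
Evaluating both integrals, ⟨ρ⟩ = 5·a_0/2.
With a_0 = 5.97, ⟨ρ⟩ = 14.93.

⟨ρ⟩ ≈ 14.9 pm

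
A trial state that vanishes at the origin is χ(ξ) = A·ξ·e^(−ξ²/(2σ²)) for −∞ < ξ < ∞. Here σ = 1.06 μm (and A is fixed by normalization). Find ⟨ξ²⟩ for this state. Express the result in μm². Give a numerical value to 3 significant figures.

⟨ξ²⟩ = ∫ ξ^2 |χ|² dξ over the full domain.
Since the A² factors cancel between numerator and denominator, ⟨ξ²⟩ = 3·σ^2/2.
Putting σ = 1.06 gives 1.685.

⟨ξ^2⟩ ≈ 1.69 μm^2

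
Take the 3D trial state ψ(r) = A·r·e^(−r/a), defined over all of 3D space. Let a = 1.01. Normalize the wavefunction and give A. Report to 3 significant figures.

A ≈ 0.318

Normalization requires ∫|ψ|² 4πr² dr = 1, integrated from 0 to ∞.
In 3D with spherical symmetry the volume element is 4πr² dr.
With ∫₀^∞ r^4 e^(−αr) dr = 4!/α^5, with ψ = A·r·e^(−r/a), the integral evaluates to A²·[3·π·a^5].
Setting this equal to 1 gives A² = 1/(3·π·a^5).
Plugging in a = 1.01 yields A = 0.3177.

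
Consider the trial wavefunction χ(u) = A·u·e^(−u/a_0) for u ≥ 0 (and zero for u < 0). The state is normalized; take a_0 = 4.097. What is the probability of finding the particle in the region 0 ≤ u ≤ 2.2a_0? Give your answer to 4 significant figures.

The probability is P = ∫ |χ|² du over [0, 2.2a_0].
The normalization integral ∫|χ|²du over the whole domain equals a_0^3/4·A², and A² cancels in the ratio.
Let t = u/a_0; then A² and the length scale cancel, so P = ∫_{0}^{2.2} t^2·e^(-2·t) dt ÷ ∫_{0}^{∞} t^2·e^(-2·t) dt.
Using ∫ t^2·e^(-2·t) dt = -(2·t^2 + 2·t + 1)·e^(-2·t)/4, the numerator is 1/4 - 377·e^(-22/5)/100 and the denominator is 1/4.
This works out to P = 0.81486.

P ≈ 0.8149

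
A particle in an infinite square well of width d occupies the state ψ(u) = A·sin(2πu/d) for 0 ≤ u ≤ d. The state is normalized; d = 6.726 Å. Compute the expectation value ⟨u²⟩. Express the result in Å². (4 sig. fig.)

By definition ⟨u²⟩ = ∫ u^2 |ψ(u)|² du.
Using sin²θ = (1 − cos 2θ)/2, the ratio of the moment integral to the normalization integral gives ⟨u²⟩ = -d^2/(8·π^2) + d^2/3.
Putting d = 6.726 gives 14.507.

⟨u^2⟩ ≈ 14.51 Å^2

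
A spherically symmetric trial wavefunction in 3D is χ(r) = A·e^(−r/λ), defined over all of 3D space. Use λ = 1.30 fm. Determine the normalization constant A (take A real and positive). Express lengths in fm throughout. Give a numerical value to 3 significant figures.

A ≈ 0.381 fm^(-3/2)

Require ∫ |χ|² 4πr² dr = 1 over the whole domain.
In 3D with spherical symmetry the volume element is 4πr² dr.
Recall ∫₀^∞ r^m e^(−r/β) dr = m!·β^(m+1), the integral (without the A² prefactor) comes out to π·λ^3.
Hence A² = 1/[π·λ^3].
Substituting λ = 1.30 gives A² = 0.1449, so A = 0.3806.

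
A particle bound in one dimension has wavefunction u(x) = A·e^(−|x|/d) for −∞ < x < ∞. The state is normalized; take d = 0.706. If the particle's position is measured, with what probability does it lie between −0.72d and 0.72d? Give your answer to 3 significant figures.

The probability is P = ∫ |u|² dx over [−0.72d, 0.72d].
The normalization integral ∫|u|²dx over the whole domain equals d·A², and A² cancels in the ratio.
Both integrals are even about x = 0, so only the x ≥ 0 halves are needed (the factors of 2 cancel). Let t = x/d; then A² and the length scale cancel, so P = ∫_{0}^{0.72} e^(-2·t) dt ÷ ∫_{0}^{∞} e^(-2·t) dt.
Using ∫ e^(-2·t) dt = -e^(-2·t)/2, the numerator is 1/2 - e^(-36/25)/2 and the denominator is 1/2.
The result is P = 0.7631.

P ≈ 0.763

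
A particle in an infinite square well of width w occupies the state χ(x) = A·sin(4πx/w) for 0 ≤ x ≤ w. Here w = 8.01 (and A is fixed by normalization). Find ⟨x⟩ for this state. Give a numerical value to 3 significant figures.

⟨x⟩ ≈ 4.01

By definition ⟨x⟩ = ∫ x |χ(x)|² dx.
With ∫₀^w sin²(nπx/w) dx = w/2, evaluating both integrals, ⟨x⟩ = w/2.
With w = 8.01, ⟨x⟩ = 4.005.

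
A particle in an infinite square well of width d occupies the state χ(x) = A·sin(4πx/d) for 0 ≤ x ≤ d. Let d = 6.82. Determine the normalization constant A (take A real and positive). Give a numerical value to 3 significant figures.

Normalization requires ∫|χ|² dx = 1, integrated from 0 to d.
∫|χ|² dx = A²·(d/2).
Setting this equal to 1 gives A² = 1/(d/2).
With d = 6.82: A² = 0.2933 and A = 0.5415.

A ≈ 0.542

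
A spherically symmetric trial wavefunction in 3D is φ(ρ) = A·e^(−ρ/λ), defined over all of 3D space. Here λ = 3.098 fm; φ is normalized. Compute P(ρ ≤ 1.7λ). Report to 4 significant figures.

Integrate the radial probability density 4πρ²|φ|² over ρ ≤ 1.7λ.
A² is fixed by ∫₀^∞ 4πρ²|φ|² dρ = 1, i.e. A² = (π·λ^3)^(−1).
In terms of u = ρ/λ (A², 4π and the length scale all cancel between numerator and denominator), P = [∫_{0}^{1.7} u^2·e^(-2·u) du] / [∫_{0}^{∞} u^2·e^(-2·u) du].
Using ∫ u^2·e^(-2·u) du = -(2·u^2 + 2·u + 1)·e^(-2·u)/4, the numerator is 1/4 - 509·e^(-17/5)/200 and the denominator is 1/4.
Taking the ratio yields P = 0.66026.

P ≈ 0.6603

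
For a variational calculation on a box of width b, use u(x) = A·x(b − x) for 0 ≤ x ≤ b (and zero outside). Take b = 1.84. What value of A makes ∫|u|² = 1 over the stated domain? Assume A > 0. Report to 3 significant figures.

Normalization requires ∫|u|² dx = 1, integrated from 0 to b.
With u = A·x(b − x), the integral evaluates to A²·[b^5/30].
Plugging in b = 1.84 yields A = 1.193.

A ≈ 1.19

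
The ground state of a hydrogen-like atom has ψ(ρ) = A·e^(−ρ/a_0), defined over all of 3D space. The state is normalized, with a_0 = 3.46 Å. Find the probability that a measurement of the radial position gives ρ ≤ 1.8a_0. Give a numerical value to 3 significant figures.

P ≈ 0.697

Integrate the radial probability density 4πρ²|ψ|² over ρ ≤ 1.8a_0.
Normalization gives A² = 1/(π·a_0^3).
Let u = ρ/a_0; then A², 4π and the length scale all cancel, so P = ∫_{0}^{1.8} u^2·e^(-2·u) du ÷ ∫_{0}^{∞} u^2·e^(-2·u) du.
With ∫ u^2·e^(-2·u) du = -(2·u^2 + 2·u + 1)·e^(-2·u)/4 + C, the region integral is 1/4 - 277·e^(-18/5)/100 and the full one is 1/4.
The region integral divided by the full integral gives P = 0.6973.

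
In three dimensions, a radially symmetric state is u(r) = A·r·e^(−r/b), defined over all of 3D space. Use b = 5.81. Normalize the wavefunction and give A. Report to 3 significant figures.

We need A² ∫|f|² 4πr² dr = 1, taking the integral from 0 to ∞.
(Spherical symmetry: dV = 4πr² dr.)
Carrying out the integral gives A² · 3·π·b^5.
Substituting b = 5.81 gives A² = 0.00001603, so A = 0.004003.

A ≈ 0.00400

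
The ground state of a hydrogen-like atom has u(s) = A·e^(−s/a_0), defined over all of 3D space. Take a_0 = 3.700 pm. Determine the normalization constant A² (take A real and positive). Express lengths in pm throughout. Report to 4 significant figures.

A^2 ≈ 0.006284 pm^(-3)

We need A² ∫|f|² 4πs² ds = 1, taking the integral from 0 to ∞.
(Spherical symmetry: dV = 4πs² ds.)
∫|u|² 4πs² ds = A²·(π·a_0^3).
Setting this equal to 1 gives A² = 1/(π·a_0^3).
With a_0 = 3.700: A² = 0.0062841 and A = 0.079272.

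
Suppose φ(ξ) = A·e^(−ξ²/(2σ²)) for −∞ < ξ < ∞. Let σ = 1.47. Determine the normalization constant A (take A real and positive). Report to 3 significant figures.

Require ∫ |φ|² dξ = 1 over the whole domain.
Differentiating ∫e^(−αξ²) dξ = √(π/α) under α to get the higher moments, ∫|φ|² dξ = A²·(√(π)·σ).
Substituting σ = 1.47 gives A² = 0.3838, so A = 0.6195.

A ≈ 0.620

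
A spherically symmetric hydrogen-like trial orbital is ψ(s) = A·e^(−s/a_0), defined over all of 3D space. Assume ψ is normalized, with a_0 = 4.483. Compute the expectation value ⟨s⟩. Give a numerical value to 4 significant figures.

⟨s⟩ ≈ 6.725

By definition ⟨s⟩ = ∫ s |ψ(s)|² 4πs² ds.
With ∫₀^∞ s^3 e^(−αs) ds = 3!/α^4, since the A² factors cancel between numerator and denominator, ⟨s⟩ = 3·a_0/2.
Putting a_0 = 4.483 gives 6.7245.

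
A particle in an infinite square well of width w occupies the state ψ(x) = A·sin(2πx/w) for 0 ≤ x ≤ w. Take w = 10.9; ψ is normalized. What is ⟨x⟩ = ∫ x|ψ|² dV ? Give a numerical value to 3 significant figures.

⟨x⟩ ≈ 5.45

⟨x⟩ = ∫ x |ψ|² dx over the full domain.
Evaluating both integrals, ⟨x⟩ = w/2.
Putting w = 10.9 gives 5.450.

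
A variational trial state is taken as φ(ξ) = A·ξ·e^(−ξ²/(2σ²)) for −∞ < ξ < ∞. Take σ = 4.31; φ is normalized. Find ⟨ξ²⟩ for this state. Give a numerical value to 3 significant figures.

⟨ξ²⟩ = ∫ ξ^2 |φ|² dξ over the full domain.
With ∫_{−∞}^{∞} ξ^(2m) e^(−αξ²) dξ = (2m−1)!!·√π / (2^m α^(m+1/2)), since the A² factors cancel between numerator and denominator, ⟨ξ²⟩ = 3·σ^2/2.
With σ = 4.31, ⟨ξ^2⟩ = 27.86.

⟨ξ^2⟩ ≈ 27.9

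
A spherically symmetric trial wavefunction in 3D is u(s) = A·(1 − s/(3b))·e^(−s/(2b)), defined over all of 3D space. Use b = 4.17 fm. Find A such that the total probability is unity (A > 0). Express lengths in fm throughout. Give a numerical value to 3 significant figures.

Require ∫ |u|² 4πs² ds = 1 over the whole domain.
The angular integral contributes 4π, leaving ∫₀^∞ s²|u|² ds.
With ∫₀^∞ s^4 e^(−αs) ds = 4!/α^5, carrying out the integral gives A² · 8·π·b^3/3.
Setting this equal to 1 gives A² = 1/(8·π·b^3/3).
Plugging in b = 4.17 yields A = 0.04057.

A ≈ 0.0406 fm^(-3/2)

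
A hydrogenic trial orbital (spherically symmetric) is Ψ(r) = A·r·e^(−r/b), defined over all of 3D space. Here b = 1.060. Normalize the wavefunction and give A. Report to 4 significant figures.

A ≈ 0.2816

We need A² ∫|f|² 4πr² dr = 1, taking the integral from 0 to ∞.
(Spherical symmetry: dV = 4πr² dr.)
∫|Ψ|² 4πr² dr = A²·(3·π·b^5).
Setting this equal to 1 gives A² = 1/(3·π·b^5).
Plugging in b = 1.060 yields A = 0.28158.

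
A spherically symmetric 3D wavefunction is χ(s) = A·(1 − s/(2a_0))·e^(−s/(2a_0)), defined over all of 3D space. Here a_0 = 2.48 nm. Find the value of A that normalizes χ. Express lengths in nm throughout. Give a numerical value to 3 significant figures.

A ≈ 0.0511 nm^(-3/2)

The normalization condition is ∫|χ|² 4πs² ds = 1 from 0 to ∞.
(Spherical symmetry: dV = 4πs² ds.)
Recall ∫₀^∞ s^m e^(−s/β) ds = m!·β^(m+1), with χ = A·(1 − s/(2a_0))·e^(−s/(2a_0)), the integral evaluates to A²·[8·π·a_0^3].
So A² = (8·π·a_0^3)^(−1).
Plugging in a_0 = 2.48 yields A = 0.05107.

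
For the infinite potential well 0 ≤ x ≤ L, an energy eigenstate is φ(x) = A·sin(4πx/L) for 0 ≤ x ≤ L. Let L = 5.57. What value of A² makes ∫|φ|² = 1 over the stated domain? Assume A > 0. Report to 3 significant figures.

A^2 ≈ 0.359

The normalization condition is ∫|φ|² dx = 1 from 0 to L.
With ∫₀^L sin²(nπx/L) dx = L/2, carrying out the integral gives A² · L/2.
So A² = (L/2)^(−1).
Substituting L = 5.57 gives A² = 0.3591, so A = 0.5992.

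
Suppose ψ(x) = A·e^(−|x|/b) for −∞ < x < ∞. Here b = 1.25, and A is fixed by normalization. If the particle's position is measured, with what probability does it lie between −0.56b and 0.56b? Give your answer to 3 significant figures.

P ≈ 0.674

|ψ|² is the probability density, so P = ∫_{−0.56b}^{0.56b} |ψ|² dx.
With A² fixed by ∫|ψ|² = 1, i.e. A² = (b)^(−1), substitute and integrate.
By symmetry take twice the x ≥ 0 contribution in numerator and denominator; the 2's cancel. In terms of u = x/b (A² and the length scale cancel between numerator and denominator), P = [∫_{0}^{0.56} e^(-2·u) du] / [∫_{0}^{∞} e^(-2·u) du].
With ∫ e^(-2·u) du = -e^(-2·u)/2 + C, the region integral is 1/2 - e^(-28/25)/2 and the full one is 1/2.
The result is P = 0.6737.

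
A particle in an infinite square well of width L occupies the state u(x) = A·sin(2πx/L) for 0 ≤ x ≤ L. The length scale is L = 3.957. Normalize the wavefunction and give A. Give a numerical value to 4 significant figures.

The normalization condition is ∫|u|² dx = 1 from 0 to L.
∫|u|² dx = A²·(L/2).
Setting this equal to 1 gives A² = 1/(L/2).
Substituting L = 3.957 gives A² = 0.50543, so A = 0.71094.

A ≈ 0.7109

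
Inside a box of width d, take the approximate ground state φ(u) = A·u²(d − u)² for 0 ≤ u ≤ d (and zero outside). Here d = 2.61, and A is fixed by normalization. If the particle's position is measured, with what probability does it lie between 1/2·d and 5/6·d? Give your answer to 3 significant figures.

The probability is P = ∫ |φ|² du over [1/2·d, 5/6·d].
Since A² = 1/(d^9/630), this is the region integral divided by the full normalization integral.
In terms of t = u/d (A² and the length scale cancel between numerator and denominator), P = [∫_{1/2}^{5/6} t^4·(1 - t)^4 dt] / [∫_{0}^{1} t^4·(1 - t)^4 dt].
An antiderivative of t^4·(1 - t)^4 is t^5·(70·t^4 - 315·t^3 + 540·t^2 - 420·t + 126)/630; evaluating from 1/2 to 5/6 gives ≈ 0.00077944, while the full integral is 1/630.
This works out to P = 0.4910.

P ≈ 0.491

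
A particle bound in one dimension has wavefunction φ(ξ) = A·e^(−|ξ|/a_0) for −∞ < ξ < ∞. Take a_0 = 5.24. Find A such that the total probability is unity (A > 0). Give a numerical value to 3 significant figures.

Normalization requires ∫|φ|² dξ = 1, integrated from −∞ to ∞.
Carrying out the integral gives A² · a_0.
Hence A² = 1/[a_0].
Plugging in a_0 = 5.24 yields A = 0.4369.

A ≈ 0.437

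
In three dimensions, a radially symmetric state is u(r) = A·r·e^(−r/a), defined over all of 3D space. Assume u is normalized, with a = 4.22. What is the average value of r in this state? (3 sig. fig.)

⟨r⟩ ≈ 10.6

The expectation value is the |u|²-weighted average of r: ∫ r|u|² 4πr² dr.
Recall ∫₀^∞ r^m e^(−r/β) dr = m!·β^(m+1), evaluating both integrals, ⟨r⟩ = 5·a/2.
With a = 4.22, ⟨r⟩ = 10.55.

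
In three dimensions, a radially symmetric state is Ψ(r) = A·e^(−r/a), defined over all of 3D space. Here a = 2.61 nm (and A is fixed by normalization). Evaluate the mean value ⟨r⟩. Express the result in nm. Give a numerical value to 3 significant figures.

⟨r⟩ = ∫ r |Ψ|² 4πr² dr over the full domain.
The ratio of the moment integral to the normalization integral gives ⟨r⟩ = 3·a/2.
Putting a = 2.61 gives 3.915.

⟨r⟩ ≈ 3.92 nm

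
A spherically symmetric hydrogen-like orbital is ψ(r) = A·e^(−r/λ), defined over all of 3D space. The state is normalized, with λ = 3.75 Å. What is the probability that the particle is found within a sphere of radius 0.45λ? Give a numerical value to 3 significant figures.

P = ∫ |ψ|² 4πr² dr over r ≤ 0.45λ.
The full normalization integral is A²·[π·λ^3] = 1, fixing A².
In terms of u = r/λ (A², 4π and the length scale all cancel between numerator and denominator), P = [∫_{0}^{0.45} u^2·e^(-2·u) du] / [∫_{0}^{∞} u^2·e^(-2·u) du].
An antiderivative of u^2·e^(-2·u) is -(2·u^2 + 2·u + 1)·e^(-2·u)/4; evaluating from 0 to 0.45 gives 1/4 - 461·e^(-9/10)/800, while the full integral is 1/4.
This evaluates to P = 0.06286.

P ≈ 0.0629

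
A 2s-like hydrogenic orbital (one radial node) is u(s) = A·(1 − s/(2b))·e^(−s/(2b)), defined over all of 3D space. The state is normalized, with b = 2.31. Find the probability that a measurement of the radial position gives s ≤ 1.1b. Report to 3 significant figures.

P = ∫ |u|² 4πs² ds over s ≤ 1.1b.
The full normalization integral is A²·[8·π·b^3] = 1, fixing A².
Let t = s/b; then A², 4π and the length scale all cancel, so P = ∫_{0}^{1.1} t^2·(1 - t/2)^2·e^(-t) dt ÷ ∫_{0}^{∞} t^2·(1 - t/2)^2·e^(-t) dt.
With ∫ t^2·(1 - t/2)^2·e^(-t) dt = -(t^4/4 + t^2 + 2·t + 2)·e^(-t) + C, the region integral is ≈ 0.077328 and the full one is 2.
This evaluates to P = 0.03866.

P ≈ 0.0387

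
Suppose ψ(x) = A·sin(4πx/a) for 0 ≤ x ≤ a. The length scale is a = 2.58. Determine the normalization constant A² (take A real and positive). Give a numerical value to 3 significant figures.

A^2 ≈ 0.775

Require ∫ |ψ|² dx = 1 over the whole domain.
With ∫₀^a sin²(nπx/a) dx = a/2, with ψ = A·sin(4πx/a), the integral evaluates to A²·[a/2].
Setting this equal to 1 gives A² = 1/(a/2).
Substituting a = 2.58 gives A² = 0.7752, so A = 0.8805.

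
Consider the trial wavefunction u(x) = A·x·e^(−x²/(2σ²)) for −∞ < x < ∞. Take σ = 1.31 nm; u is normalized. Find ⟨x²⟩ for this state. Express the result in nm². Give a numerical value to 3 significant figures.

⟨x^2⟩ ≈ 2.57 nm^2

By definition ⟨x²⟩ = ∫ x^2 |u(x)|² dx.
Evaluating both integrals, ⟨x²⟩ = 3·σ^2/2.
Putting σ = 1.31 gives 2.574.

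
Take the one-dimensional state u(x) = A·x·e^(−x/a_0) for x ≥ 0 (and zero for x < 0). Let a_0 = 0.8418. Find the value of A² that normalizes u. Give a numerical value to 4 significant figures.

A^2 ≈ 6.706

Normalization requires ∫|u|² dx = 1, integrated from 0 to ∞.
Recall ∫₀^∞ x^m e^(−x/β) dx = m!·β^(m+1), carrying out the integral gives A² · a_0^3/4.
So A² = (a_0^3/4)^(−1).
With a_0 = 0.8418: A² = 6.7055 and A = 2.5895.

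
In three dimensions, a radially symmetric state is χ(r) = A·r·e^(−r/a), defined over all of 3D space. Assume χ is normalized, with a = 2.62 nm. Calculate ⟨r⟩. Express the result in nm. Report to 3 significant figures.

⟨r⟩ ≈ 6.55 nm

The expectation value is the |χ|²-weighted average of r: ∫ r|χ|² 4πr² dr.
Since the A² factors cancel between numerator and denominator, ⟨r⟩ = 5·a/2.
With a = 2.62, ⟨r⟩ = 6.550.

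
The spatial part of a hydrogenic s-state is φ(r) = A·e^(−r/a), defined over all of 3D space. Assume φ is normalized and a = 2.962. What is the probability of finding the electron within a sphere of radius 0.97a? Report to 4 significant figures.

P ≈ 0.3071

With dV = 4πr²dr, the probability is ∫|φ|² dV over r ≤ 0.97a.
The full normalization integral is A²·[π·a^3] = 1, fixing A².
Let u = r/a; then A², 4π and the length scale all cancel, so P = ∫_{0}^{0.97} u^2·e^(-2·u) du ÷ ∫_{0}^{∞} u^2·e^(-2·u) du.
An antiderivative of u^2·e^(-2·u) is -(2·u^2 + 2·u + 1)·e^(-2·u)/4; evaluating from 0 to 0.97 gives ≈ 0.0767721, while the full integral is 1/4.
This evaluates to P = 0.30709.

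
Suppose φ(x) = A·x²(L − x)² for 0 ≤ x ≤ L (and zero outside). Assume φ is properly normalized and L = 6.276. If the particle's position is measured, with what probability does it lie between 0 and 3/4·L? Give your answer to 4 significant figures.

|φ|² is the probability density, so P = ∫_{0}^{3/4·L} |φ|² dx.
Since A² = 1/(L^9/630), this is the region integral divided by the full normalization integral.
Substituting u = x/L, A² and the length scale cancel in the ratio: P = ∫_{0}^{3/4} u^4·(1 - u)^4 du / ∫_{0}^{1} u^4·(1 - u)^4 du.
Using ∫ u^4·(1 - u)^4 du = u^5·(70·u^4 - 315·u^3 + 540·u^2 - 420·u + 126)/630, the numerator is ≈ 0.00150964 and the denominator is 1/630.
This works out to P = 0.95107.

P ≈ 0.9511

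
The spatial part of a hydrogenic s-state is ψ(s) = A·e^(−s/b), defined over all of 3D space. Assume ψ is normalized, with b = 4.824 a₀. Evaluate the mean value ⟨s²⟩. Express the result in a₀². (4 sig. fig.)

⟨s^2⟩ ≈ 69.81 a₀^2

The expectation value is the |ψ|²-weighted average of s^2: ∫ s^2|ψ|² 4πs² ds.
The ratio of the moment integral to the normalization integral gives ⟨s²⟩ = 3·b^2.
With b = 4.824, ⟨s^2⟩ = 69.813.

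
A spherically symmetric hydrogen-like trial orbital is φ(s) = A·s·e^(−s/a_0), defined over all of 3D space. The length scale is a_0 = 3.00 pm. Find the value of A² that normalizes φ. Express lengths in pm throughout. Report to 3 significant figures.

A^2 ≈ 0.000437 pm^(-5)

Normalization requires ∫|φ|² 4πs² ds = 1, integrated from 0 to ∞.
(Spherical symmetry: dV = 4πs² ds.)
The integral (without the A² prefactor) comes out to 3·π·a_0^5.
Hence A² = 1/[3·π·a_0^5].
With a_0 = 3.00: A² = 0.0004366 and A = 0.02090.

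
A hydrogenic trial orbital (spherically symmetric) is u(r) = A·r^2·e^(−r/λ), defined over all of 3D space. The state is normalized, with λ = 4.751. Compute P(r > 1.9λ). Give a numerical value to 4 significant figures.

P = ∫ |u|² 4πr² dr over r > 1.9λ.
A² is fixed by ∫₀^∞ 4πr²|u|² dr = 1, i.e. A² = (45·π·λ^7/2)^(−1).
Substituting t = r/λ, A², 4π and the length scale all cancel in the ratio: P = ∫_{1.9}^{∞} t^6·e^(-2·t) dt / ∫_{0}^{∞} t^6·e^(-2·t) dt.
An antiderivative of t^6·e^(-2·t) is -(4·t^6 + 12·t^5 + 30·t^4 + 60·t^3 + 90·t^2 + 90·t + 45)·e^(-2·t)/8; evaluating from 1.9 to ∞ gives ≈ 5.11373, while the full integral is 45/8.
Taking the ratio yields P = 0.90911.

P ≈ 0.9091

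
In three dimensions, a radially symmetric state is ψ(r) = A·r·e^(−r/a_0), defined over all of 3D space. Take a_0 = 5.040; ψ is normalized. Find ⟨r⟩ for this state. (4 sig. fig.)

⟨r⟩ ≈ 12.60

The expectation value is the |ψ|²-weighted average of r: ∫ r|ψ|² 4πr² dr.
Recall ∫₀^∞ r^m e^(−r/β) dr = m!·β^(m+1), since the A² factors cancel between numerator and denominator, ⟨r⟩ = 5·a_0/2.
Putting a_0 = 5.040 gives 12.600.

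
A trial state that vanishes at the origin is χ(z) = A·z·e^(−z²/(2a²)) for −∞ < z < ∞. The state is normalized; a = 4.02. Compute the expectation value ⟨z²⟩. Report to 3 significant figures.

⟨z^2⟩ ≈ 24.2

By definition ⟨z²⟩ = ∫ z^2 |χ(z)|² dz.
Using the Gaussian integral ∫_{−∞}^{∞} e^(−αz²) dz = √(π/α), the ratio of the moment integral to the normalization integral gives ⟨z²⟩ = 3·a^2/2.
With a = 4.02, ⟨z^2⟩ = 24.24.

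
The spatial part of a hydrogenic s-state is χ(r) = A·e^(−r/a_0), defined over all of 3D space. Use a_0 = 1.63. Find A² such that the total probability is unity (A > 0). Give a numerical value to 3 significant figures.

A^2 ≈ 0.0735

We need A² ∫|f|² 4πr² dr = 1, taking the integral from 0 to ∞.
The angular integral contributes 4π, leaving ∫₀^∞ r²|χ|² dr.
Using ∫₀^∞ rⁿ e^(−αr) dr = n!/αⁿ⁺¹, ∫|χ|² 4πr² dr = A²·(π·a_0^3).
Setting this equal to 1 gives A² = 1/(π·a_0^3).
Plugging in a_0 = 1.63 yields A = 0.2711.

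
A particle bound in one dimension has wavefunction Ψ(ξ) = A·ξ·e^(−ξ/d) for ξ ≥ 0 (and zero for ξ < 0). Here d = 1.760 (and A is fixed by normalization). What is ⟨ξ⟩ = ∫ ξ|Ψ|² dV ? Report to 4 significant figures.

⟨ξ⟩ = ∫ ξ |Ψ|² dξ over the full domain.
With ∫₀^∞ ξ^3 e^(−αξ) dξ = 3!/α^4, since the A² factors cancel between numerator and denominator, ⟨ξ⟩ = 3·d/2.
With d = 1.760, ⟨ξ⟩ = 2.6400.

⟨ξ⟩ ≈ 2.640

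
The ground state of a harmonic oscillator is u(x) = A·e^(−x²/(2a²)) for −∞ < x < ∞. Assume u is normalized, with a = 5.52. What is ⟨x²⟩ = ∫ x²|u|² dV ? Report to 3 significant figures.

⟨x²⟩ = ∫ x^2 |u|² dx over the full domain.
Evaluating both integrals, ⟨x²⟩ = a^2/2.
With a = 5.52, ⟨x^2⟩ = 15.24.

⟨x^2⟩ ≈ 15.2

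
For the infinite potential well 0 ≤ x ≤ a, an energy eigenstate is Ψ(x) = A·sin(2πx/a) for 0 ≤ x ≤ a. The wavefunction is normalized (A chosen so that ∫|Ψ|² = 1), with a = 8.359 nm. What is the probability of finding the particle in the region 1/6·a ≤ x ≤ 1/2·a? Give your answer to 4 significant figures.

The probability is P = ∫ |Ψ|² dx over [1/6·a, 1/2·a].
Since A² = 1/(a/2), this is the region integral divided by the full normalization integral.
Let u = x/a; then A² and the length scale cancel, so P = ∫_{1/6}^{1/2} sin(2·π·u)^2 du ÷ ∫_{0}^{1} sin(2·π·u)^2 du.
Using ∫ sin(2·π·u)^2 du = u/2 - sin(4·π·u)/(8·π), the numerator is √(3)/(16·π) + 1/6 and the denominator is 1/2.
The result is P = (√(3)/8 + π/3)/π.

P ≈ 0.4022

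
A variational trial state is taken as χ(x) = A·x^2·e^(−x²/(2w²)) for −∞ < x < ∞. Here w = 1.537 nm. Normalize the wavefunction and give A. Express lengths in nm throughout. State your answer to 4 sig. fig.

A ≈ 0.2961 nm^(-5/2)

Require ∫ |χ|² dx = 1 over the whole domain.
The integral (without the A² prefactor) comes out to 3·√(π)·w^5/4.
Substituting w = 1.537 gives A² = 0.087699, so A = 0.29614.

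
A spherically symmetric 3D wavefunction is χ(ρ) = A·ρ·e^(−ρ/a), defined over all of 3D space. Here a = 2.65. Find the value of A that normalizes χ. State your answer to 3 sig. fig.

The normalization condition is ∫|χ|² 4πρ² dρ = 1 from 0 to ∞.
In 3D with spherical symmetry the volume element is 4πρ² dρ.
Using ∫₀^∞ ρⁿ e^(−αρ) dρ = n!/αⁿ⁺¹, the integral (without the A² prefactor) comes out to 3·π·a^5.
So A² = (3·π·a^5)^(−1).
With a = 2.65: A² = 0.0008119 and A = 0.02849.

A ≈ 0.0285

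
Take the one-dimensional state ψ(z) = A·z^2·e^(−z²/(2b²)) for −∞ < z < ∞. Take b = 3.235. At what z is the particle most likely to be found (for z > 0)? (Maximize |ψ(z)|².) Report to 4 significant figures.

z ≈ 4.575

Differentiate |ψ(z)|² with respect to z and set to zero.
Solving yields z = √(2)·b.
With b = 3.235, the value of z > 0 at which the probability density is greatest is 4.5750.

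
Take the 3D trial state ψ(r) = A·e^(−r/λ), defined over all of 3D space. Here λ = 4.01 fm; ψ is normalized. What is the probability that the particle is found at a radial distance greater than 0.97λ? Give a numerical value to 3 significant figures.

P ≈ 0.693

Integrate the radial probability density 4πr²|ψ|² over r > 0.97λ.
The full normalization integral is A²·[π·λ^3] = 1, fixing A².
Substituting u = r/λ, A², 4π and the length scale all cancel in the ratio: P = ∫_{0.97}^{∞} u^2·e^(-2·u) du / ∫_{0}^{∞} u^2·e^(-2·u) du.
Using ∫ u^2·e^(-2·u) du = -(2·u^2 + 2·u + 1)·e^(-2·u)/4, the numerator is ≈ 0.17323 and the denominator is 1/4.
Taking the ratio yields P = 0.6929.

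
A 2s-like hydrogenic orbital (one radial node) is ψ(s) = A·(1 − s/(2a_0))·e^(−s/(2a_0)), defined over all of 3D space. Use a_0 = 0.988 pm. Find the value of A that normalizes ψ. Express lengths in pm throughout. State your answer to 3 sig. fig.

We need A² ∫|f|² 4πs² ds = 1, taking the integral from 0 to ∞.
(Spherical symmetry: dV = 4πs² ds.)
The integral (without the A² prefactor) comes out to 8·π·a_0^3.
So A² = (8·π·a_0^3)^(−1).
With a_0 = 0.988: A² = 0.04126 and A = 0.2031.

A ≈ 0.203 pm^(-3/2)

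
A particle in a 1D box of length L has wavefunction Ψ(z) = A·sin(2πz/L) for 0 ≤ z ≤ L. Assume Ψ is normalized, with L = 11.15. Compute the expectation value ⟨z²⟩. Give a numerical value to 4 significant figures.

⟨z^2⟩ ≈ 39.87

By definition ⟨z²⟩ = ∫ z^2 |Ψ(z)|² dz.
Using sin²θ = (1 − cos 2θ)/2, the ratio of the moment integral to the normalization integral gives ⟨z²⟩ = -L^2/(8·π^2) + L^2/3.
Putting L = 11.15 gives 39.866.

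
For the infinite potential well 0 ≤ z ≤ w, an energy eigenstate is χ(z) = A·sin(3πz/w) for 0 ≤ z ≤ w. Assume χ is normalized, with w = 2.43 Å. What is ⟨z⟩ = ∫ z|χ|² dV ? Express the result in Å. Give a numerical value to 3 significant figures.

⟨z⟩ = ∫ z |χ|² dz over the full domain.
Since the A² factors cancel between numerator and denominator, ⟨z⟩ = w/2.
Putting w = 2.43 gives 1.215.

⟨z⟩ ≈ 1.22 Å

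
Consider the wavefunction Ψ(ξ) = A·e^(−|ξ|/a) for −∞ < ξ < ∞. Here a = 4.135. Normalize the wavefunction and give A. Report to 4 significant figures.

Normalization requires ∫|Ψ|² dξ = 1, integrated from −∞ to ∞.
The integral (without the A² prefactor) comes out to a.
Hence A² = 1/[a].
Plugging in a = 4.135 yields A = 0.49177.

A ≈ 0.4918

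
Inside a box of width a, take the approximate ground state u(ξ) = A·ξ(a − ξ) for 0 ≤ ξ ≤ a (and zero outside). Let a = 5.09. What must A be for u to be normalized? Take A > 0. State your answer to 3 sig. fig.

Require ∫ |u|² dξ = 1 over the whole domain.
The integral (without the A² prefactor) comes out to a^5/30.
Plugging in a = 5.09 yields A = 0.09371.

A ≈ 0.0937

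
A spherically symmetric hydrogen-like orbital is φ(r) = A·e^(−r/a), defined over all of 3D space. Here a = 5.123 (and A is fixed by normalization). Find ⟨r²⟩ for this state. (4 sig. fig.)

⟨r²⟩ = ∫ r^2 |φ|² 4πr² dr over the full domain.
Evaluating both integrals, ⟨r²⟩ = 3·a^2.
With a = 5.123, ⟨r^2⟩ = 78.735.

⟨r^2⟩ ≈ 78.74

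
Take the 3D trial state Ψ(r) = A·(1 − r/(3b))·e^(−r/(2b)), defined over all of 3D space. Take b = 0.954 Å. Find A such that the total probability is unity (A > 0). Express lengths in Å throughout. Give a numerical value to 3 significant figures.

A ≈ 0.371 Å^(-3/2)

Require ∫ |Ψ|² 4πr² dr = 1 over the whole domain.
Using ∫₀^∞ rⁿ e^(−αr) dr = n!/αⁿ⁺¹, ∫|Ψ|² 4πr² dr = A²·(8·π·b^3/3).
So A² = (8·π·b^3/3)^(−1).
With b = 0.954: A² = 0.1375 and A = 0.3708.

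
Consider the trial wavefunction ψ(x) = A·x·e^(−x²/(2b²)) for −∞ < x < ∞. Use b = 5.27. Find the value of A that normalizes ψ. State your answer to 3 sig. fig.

Normalization requires ∫|ψ|² dx = 1, integrated from −∞ to ∞.
With ψ = A·x·e^(−x²/(2b²)), the integral evaluates to A²·[√(π)·b^3/2].
So A² = (√(π)·b^3/2)^(−1).
Plugging in b = 5.27 yields A = 0.08780.

A ≈ 0.0878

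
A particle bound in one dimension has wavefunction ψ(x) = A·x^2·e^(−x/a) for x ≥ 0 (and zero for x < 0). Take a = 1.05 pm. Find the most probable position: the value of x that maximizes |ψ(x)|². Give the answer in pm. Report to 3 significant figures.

x ≈ 2.10 pm

Set d/dx [|ψ(x)|²] = 0 and solve for x > 0.
Solving yields x = 2·a.
With a = 1.05, the most probable position is 2.100 pm.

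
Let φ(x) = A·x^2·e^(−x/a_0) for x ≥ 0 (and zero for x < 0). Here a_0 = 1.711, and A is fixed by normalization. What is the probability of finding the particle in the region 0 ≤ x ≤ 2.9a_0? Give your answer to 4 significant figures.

P = ∫_{0}^{2.9a_0} |φ(x)|² dx.
The normalization integral ∫|φ|²dx over the whole domain equals 3·a_0^5/4·A², and A² cancels in the ratio.
Substituting u = x/a_0, A² and the length scale cancel in the ratio: P = ∫_{0}^{2.9} u^4·e^(-2·u) du / ∫_{0}^{∞} u^4·e^(-2·u) du.
Using ∫ u^4·e^(-2·u) du = -(u^4/2 + u^3 + 3·u^2/2 + 3·u/2 + 3/4)·e^(-2·u), the numerator is ≈ 0.515461 and the denominator is 3/4.
Taking the ratio, P = 0.68728.

P ≈ 0.6873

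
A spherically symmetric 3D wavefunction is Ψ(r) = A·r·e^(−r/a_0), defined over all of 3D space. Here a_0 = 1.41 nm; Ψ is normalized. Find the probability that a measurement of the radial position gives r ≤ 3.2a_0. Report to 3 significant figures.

Integrate the radial probability density 4πr²|Ψ|² over r ≤ 3.2a_0.
The full normalization integral is A²·[3·π·a_0^5] = 1, fixing A².
In terms of u = r/a_0 (A², 4π and the length scale all cancel between numerator and denominator), P = [∫_{0}^{3.2} u^4·e^(-2·u) du] / [∫_{0}^{∞} u^4·e^(-2·u) du].
With ∫ u^4·e^(-2·u) du = -(u^4/2 + u^3 + 3·u^2/2 + 3·u/2 + 3/4)·e^(-2·u) + C, the region integral is ≈ 0.57370 and the full one is 3/4.
Taking the ratio yields P = 0.7649.

P ≈ 0.765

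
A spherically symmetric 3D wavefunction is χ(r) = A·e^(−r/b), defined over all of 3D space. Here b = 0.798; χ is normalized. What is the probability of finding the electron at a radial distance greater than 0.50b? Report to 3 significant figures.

With dV = 4πr²dr, the probability is ∫|χ|² dV over r > 0.50b.
A² is fixed by ∫₀^∞ 4πr²|χ|² dr = 1, i.e. A² = (π·b^3)^(−1).
Substituting u = r/b, A², 4π and the length scale all cancel in the ratio: P = ∫_{0.50}^{∞} u^2·e^(-2·u) du / ∫_{0}^{∞} u^2·e^(-2·u) du.
An antiderivative of u^2·e^(-2·u) is -(2·u^2 + 2·u + 1)·e^(-2·u)/4; evaluating from 0.50 to ∞ gives 5·e^(-1)/8, while the full integral is 1/4.
Taking the ratio yields P = 0.9197.

P ≈ 0.920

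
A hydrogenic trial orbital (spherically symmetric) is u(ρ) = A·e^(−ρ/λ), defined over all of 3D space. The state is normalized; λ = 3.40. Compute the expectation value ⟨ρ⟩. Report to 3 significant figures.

By definition ⟨ρ⟩ = ∫ ρ |u(ρ)|² 4πρ² dρ.
Using ∫₀^∞ ρⁿ e^(−αρ) dρ = n!/αⁿ⁺¹, the ratio of the moment integral to the normalization integral gives ⟨ρ⟩ = 3·λ/2.
With λ = 3.40, ⟨ρ⟩ = 5.100.

⟨ρ⟩ ≈ 5.10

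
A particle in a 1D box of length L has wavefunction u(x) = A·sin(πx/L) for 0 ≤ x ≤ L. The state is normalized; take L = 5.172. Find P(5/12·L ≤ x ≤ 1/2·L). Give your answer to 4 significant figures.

The probability is P = ∫ |u|² dx over [5/12·L, 1/2·L].
With A² fixed by ∫|u|² = 1, i.e. A² = (L/2)^(−1), substitute and integrate.
Substituting t = x/L, A² and the length scale cancel in the ratio: P = ∫_{5/12}^{1/2} sin(π·t)^2 dt / ∫_{0}^{1} sin(π·t)^2 dt.
An antiderivative of sin(π·t)^2 is t/2 - sin(2·π·t)/(4·π); evaluating from 5/12 to 1/2 gives 1/(8·π) + 1/24, while the full integral is 1/2.
Taking the ratio, P = (3 + π)/(12·π).

P ≈ 0.1629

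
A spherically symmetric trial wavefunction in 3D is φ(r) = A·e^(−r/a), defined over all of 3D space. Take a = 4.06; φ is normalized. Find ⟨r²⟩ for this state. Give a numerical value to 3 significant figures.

By definition ⟨r²⟩ = ∫ r^2 |φ(r)|² 4πr² dr.
Evaluating both integrals, ⟨r²⟩ = 3·a^2.
Putting a = 4.06 gives 49.45.

⟨r^2⟩ ≈ 49.5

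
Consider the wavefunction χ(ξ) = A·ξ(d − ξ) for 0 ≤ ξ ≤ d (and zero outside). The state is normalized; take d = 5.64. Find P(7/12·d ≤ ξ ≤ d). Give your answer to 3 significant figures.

P ≈ 0.347

P = ∫_{7/12·d}^{d} |χ(ξ)|² dξ.
With A² fixed by ∫|χ|² = 1, i.e. A² = (d^5/30)^(−1), substitute and integrate.
Substituting u = ξ/d, A² and the length scale cancel in the ratio: P = ∫_{7/12}^{1} u^2·(1 - u)^2 du / ∫_{0}^{1} u^2·(1 - u)^2 du.
An antiderivative of u^2·(1 - u)^2 is u^3·(6·u^2 - 15·u + 10)/30; evaluating from 7/12 to 1 gives ≈ 0.011554, while the full integral is 1/30.
This works out to P = 0.3466.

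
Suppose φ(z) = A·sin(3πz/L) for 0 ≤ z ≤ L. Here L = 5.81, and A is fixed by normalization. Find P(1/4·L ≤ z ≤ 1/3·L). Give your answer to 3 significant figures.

P ≈ 0.0303

The probability is P = ∫ |φ|² dz over [1/4·L, 1/3·L].
The normalization integral ∫|φ|²dz over the whole domain equals L/2·A², and A² cancels in the ratio.
In terms of u = z/L (A² and the length scale cancel between numerator and denominator), P = [∫_{1/4}^{1/3} sin(3·π·u)^2 du] / [∫_{0}^{1} sin(3·π·u)^2 du].
With ∫ sin(3·π·u)^2 du = u/2 - sin(6·π·u)/(12·π) + C, the region integral is 1/24 - 1/(12·π) and the full one is 1/2.
The result is P = (-2 + π)/(12·π).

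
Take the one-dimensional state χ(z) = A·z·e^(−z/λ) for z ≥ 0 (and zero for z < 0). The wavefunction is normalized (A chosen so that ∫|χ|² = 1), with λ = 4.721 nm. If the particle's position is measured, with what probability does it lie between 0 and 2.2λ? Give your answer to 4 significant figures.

P ≈ 0.8149

The probability is P = ∫ |χ|² dz over [0, 2.2λ].
The normalization integral ∫|χ|²dz over the whole domain equals λ^3/4·A², and A² cancels in the ratio.
Substituting u = z/λ, A² and the length scale cancel in the ratio: P = ∫_{0}^{2.2} u^2·e^(-2·u) du / ∫_{0}^{∞} u^2·e^(-2·u) du.
An antiderivative of u^2·e^(-2·u) is -(2·u^2 + 2·u + 1)·e^(-2·u)/4; evaluating from 0 to 2.2 gives 1/4 - 377·e^(-22/5)/100, while the full integral is 1/4.
This works out to P = 0.81486.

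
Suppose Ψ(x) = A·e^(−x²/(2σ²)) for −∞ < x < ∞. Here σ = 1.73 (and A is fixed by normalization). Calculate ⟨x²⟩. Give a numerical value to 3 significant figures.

⟨x²⟩ = ∫ x^2 |Ψ|² dx over the full domain.
Differentiating ∫e^(−αx²) dx = √(π/α) under α to get the higher moments, since the A² factors cancel between numerator and denominator, ⟨x²⟩ = σ^2/2.
With σ = 1.73, ⟨x^2⟩ = 1.496.

⟨x^2⟩ ≈ 1.50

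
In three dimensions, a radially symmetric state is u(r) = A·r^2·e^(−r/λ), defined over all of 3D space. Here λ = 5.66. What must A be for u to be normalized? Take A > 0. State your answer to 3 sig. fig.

A ≈ 0.000276

We need A² ∫|f|² 4πr² dr = 1, taking the integral from 0 to ∞.
(Spherical symmetry: dV = 4πr² dr.)
Recall ∫₀^∞ r^m e^(−r/β) dr = m!·β^(m+1), the integral (without the A² prefactor) comes out to 45·π·λ^7/2.
Setting this equal to 1 gives A² = 1/(45·π·λ^7/2).
Plugging in λ = 5.66 yields A = 0.0002757.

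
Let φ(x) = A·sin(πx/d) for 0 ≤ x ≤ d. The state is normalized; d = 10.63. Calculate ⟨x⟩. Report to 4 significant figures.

⟨x⟩ ≈ 5.315

By definition ⟨x⟩ = ∫ x |φ(x)|² dx.
With ∫₀^d sin²(nπx/d) dx = d/2, since the A² factors cancel between numerator and denominator, ⟨x⟩ = d/2.
Putting d = 10.63 gives 5.3150.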